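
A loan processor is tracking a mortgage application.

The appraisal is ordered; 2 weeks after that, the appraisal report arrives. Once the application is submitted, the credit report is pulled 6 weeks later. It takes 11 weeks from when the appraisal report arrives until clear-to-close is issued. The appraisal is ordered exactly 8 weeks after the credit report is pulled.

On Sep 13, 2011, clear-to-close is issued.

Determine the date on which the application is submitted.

Clear-to-close is issued: Sep 13, 2011.
The appraisal report arrives: Sep 13, 2011 − 11 weeks = Jun 28, 2011.
The appraisal is ordered: Jun 28, 2011 − 2 weeks = Jun 14, 2011.
The credit report is pulled: Jun 14, 2011 − 8 weeks = Apr 19, 2011.
The application is submitted: Apr 19, 2011 − 6 weeks = Mar 8, 2011.

Mar 8, 2011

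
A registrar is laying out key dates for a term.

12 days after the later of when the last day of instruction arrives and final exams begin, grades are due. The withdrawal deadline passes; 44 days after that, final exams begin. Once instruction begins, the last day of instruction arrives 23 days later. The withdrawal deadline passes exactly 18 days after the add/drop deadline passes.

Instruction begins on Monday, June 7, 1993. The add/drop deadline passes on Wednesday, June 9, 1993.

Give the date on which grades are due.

Sunday, August 22, 1993

Instruction begins: Jun 7, 1993.
The last day of instruction arrives: Jun 7, 1993 + 23 days = Jun 30, 1993.
The add/drop deadline passes: Jun 9, 1993.
The withdrawal deadline passes: Jun 9, 1993 + 18 days = Jun 27, 1993.
Final exams begin: Jun 27, 1993 + 44 days = Aug 10, 1993.
Both prerequisites met — the last day of instruction arrives (Jun 30, 1993), final exams begin (Aug 10, 1993); the later is Aug 10, 1993.
Grades are due: Aug 10, 1993 + 12 days = Aug 22, 1993.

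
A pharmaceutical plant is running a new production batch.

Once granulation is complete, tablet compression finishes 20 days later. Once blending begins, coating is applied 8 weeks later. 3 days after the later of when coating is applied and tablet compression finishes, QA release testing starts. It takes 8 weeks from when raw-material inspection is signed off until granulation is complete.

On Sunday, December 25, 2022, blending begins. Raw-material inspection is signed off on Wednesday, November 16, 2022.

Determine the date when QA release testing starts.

Blending begins: Dec 25, 2022.
Coating is applied: Dec 25, 2022 + 8 weeks = Feb 19, 2023.
Raw-material inspection is signed off: Nov 16, 2022.
Granulation is complete: Nov 16, 2022 + 8 weeks = Jan 11, 2023.
Tablet compression finishes: Jan 11, 2023 + 20 days = Jan 31, 2023.
Both prerequisites met — coating is applied (Feb 19, 2023), tablet compression finishes (Jan 31, 2023); the later is Feb 19, 2023.
QA release testing starts: Feb 19, 2023 + 3 days = Feb 22, 2023.

Wednesday, February 22, 2023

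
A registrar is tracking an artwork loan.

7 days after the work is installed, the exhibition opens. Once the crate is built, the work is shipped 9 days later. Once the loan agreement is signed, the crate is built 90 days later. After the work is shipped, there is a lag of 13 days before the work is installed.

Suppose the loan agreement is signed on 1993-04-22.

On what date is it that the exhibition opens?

1993-08-19

The loan agreement is signed: Apr 22, 1993.
The crate is built: Apr 22, 1993 + 90 days = Jul 21, 1993.
The work is shipped: Jul 21, 1993 + 9 days = Jul 30, 1993.
The work is installed: Jul 30, 1993 + 13 days = Aug 12, 1993.
The exhibition opens: Aug 12, 1993 + 7 days = Aug 19, 1993.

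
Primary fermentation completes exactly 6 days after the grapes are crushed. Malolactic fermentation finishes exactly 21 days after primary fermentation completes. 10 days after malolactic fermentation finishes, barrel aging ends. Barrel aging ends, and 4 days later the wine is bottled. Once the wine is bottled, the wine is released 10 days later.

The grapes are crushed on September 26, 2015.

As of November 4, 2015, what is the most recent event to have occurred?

The grapes are crushed: Sep 26, 2015.
Primary fermentation completes: Sep 26, 2015 + 6 days = Oct 2, 2015.
Malolactic fermentation finishes: Oct 2, 2015 + 21 days = Oct 23, 2015.
Barrel aging ends: Oct 23, 2015 + 10 days = Nov 2, 2015.
The wine is bottled: Nov 2, 2015 + 4 days = Nov 6, 2015.
The wine is released: Nov 6, 2015 + 10 days = Nov 16, 2015.
Nov 4, 2015 falls between when barrel aging ends (Nov 2, 2015) and when the wine is bottled (Nov 6, 2015).

Barrel aging ends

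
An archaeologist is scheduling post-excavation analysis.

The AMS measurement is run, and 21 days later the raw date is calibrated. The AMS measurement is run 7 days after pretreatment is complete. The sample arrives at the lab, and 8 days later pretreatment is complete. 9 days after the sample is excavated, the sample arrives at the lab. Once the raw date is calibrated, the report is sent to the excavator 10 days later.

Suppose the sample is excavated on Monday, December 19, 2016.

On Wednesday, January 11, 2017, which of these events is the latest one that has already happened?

The sample is excavated: Dec 19, 2016.
The sample arrives at the lab: Dec 19, 2016 + 9 days = Dec 28, 2016.
Pretreatment is complete: Dec 28, 2016 + 8 days = Jan 5, 2017.
The AMS measurement is run: Jan 5, 2017 + 7 days = Jan 12, 2017.
The raw date is calibrated: Jan 12, 2017 + 21 days = Feb 2, 2017.
The report is sent to the excavator: Feb 2, 2017 + 10 days = Feb 12, 2017.
Jan 11, 2017 falls between when pretreatment is complete (Jan 5, 2017) and when the AMS measurement is run (Jan 12, 2017).

Pretreatment is complete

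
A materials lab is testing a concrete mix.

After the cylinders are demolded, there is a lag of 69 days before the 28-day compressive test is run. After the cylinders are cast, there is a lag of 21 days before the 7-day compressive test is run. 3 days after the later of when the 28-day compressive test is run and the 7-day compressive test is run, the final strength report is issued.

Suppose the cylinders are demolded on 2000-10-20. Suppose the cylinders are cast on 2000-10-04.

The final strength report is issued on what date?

The cylinders are demolded: Oct 20, 2000.
The 28-day compressive test is run: Oct 20, 2000 + 69 days = Dec 28, 2000.
The cylinders are cast: Oct 4, 2000.
The 7-day compressive test is run: Oct 4, 2000 + 21 days = Oct 25, 2000.
Both prerequisites met — the 28-day compressive test is run (Dec 28, 2000), the 7-day compressive test is run (Oct 25, 2000); the later is Dec 28, 2000.
The final strength report is issued: Dec 28, 2000 + 3 days = Dec 31, 2000.

2000-12-31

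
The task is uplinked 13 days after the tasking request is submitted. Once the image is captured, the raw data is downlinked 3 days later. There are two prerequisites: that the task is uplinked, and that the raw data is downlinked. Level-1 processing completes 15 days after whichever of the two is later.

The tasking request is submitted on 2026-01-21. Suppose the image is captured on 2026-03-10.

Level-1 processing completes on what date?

2026-03-28

The tasking request is submitted: Jan 21, 2026.
The task is uplinked: Jan 21, 2026 + 13 days = Feb 3, 2026.
The image is captured: Mar 10, 2026.
The raw data is downlinked: Mar 10, 2026 + 3 days = Mar 13, 2026.
Both prerequisites met — the task is uplinked (Feb 3, 2026), the raw data is downlinked (Mar 13, 2026); the later is Mar 13, 2026.
Level-1 processing completes: Mar 13, 2026 + 15 days = Mar 28, 2026.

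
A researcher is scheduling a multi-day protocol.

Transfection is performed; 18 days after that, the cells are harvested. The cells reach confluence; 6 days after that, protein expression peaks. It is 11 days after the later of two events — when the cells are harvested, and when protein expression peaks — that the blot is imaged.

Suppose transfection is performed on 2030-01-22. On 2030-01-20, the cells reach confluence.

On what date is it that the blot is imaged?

2030-02-20

Transfection is performed: Jan 22, 2030.
The cells are harvested: Jan 22, 2030 + 18 days = Feb 9, 2030.
The cells reach confluence: Jan 20, 2030.
Protein expression peaks: Jan 20, 2030 + 6 days = Jan 26, 2030.
Both prerequisites met — the cells are harvested (Feb 9, 2030), protein expression peaks (Jan 26, 2030); the later is Feb 9, 2030.
The blot is imaged: Feb 9, 2030 + 11 days = Feb 20, 2030.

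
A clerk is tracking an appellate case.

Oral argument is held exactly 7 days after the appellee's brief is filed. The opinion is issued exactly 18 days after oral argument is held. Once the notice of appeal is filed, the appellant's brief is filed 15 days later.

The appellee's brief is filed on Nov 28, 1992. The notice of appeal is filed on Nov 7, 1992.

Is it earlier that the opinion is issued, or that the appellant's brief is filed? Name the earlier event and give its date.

The appellant's brief is filed — Nov 22, 1992

The appellee's brief is filed: Nov 28, 1992.
Oral argument is held: Nov 28, 1992 + 7 days = Dec 5, 1992.
The opinion is issued: Dec 5, 1992 + 18 days = Dec 23, 1992.
The notice of appeal is filed: Nov 7, 1992.
The appellant's brief is filed: Nov 7, 1992 + 15 days = Nov 22, 1992.
Comparing: the opinion is issued on Dec 23, 1992 vs the appellant's brief is filed on Nov 22, 1992. Earlier: the appellant's brief is filed.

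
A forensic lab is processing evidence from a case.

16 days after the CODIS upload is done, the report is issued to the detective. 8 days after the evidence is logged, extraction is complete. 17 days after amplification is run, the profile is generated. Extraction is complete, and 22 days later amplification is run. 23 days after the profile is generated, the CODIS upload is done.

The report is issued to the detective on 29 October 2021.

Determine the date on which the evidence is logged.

4 August 2021

The report is issued to the detective: Oct 29, 2021.
The CODIS upload is done: Oct 29, 2021 − 16 days = Oct 13, 2021.
The profile is generated: Oct 13, 2021 − 23 days = Sep 20, 2021.
Amplification is run: Sep 20, 2021 − 17 days = Sep 3, 2021.
Extraction is complete: Sep 3, 2021 − 22 days = Aug 12, 2021.
The evidence is logged: Aug 12, 2021 − 8 days = Aug 4, 2021.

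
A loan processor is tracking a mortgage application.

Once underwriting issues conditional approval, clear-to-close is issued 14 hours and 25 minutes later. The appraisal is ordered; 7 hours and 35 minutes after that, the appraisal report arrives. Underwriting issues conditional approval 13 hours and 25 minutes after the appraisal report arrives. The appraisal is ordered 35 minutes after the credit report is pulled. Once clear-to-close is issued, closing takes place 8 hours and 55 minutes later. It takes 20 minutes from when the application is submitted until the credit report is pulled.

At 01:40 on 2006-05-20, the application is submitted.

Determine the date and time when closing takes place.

22:55 on 2006-05-21

The application is submitted: 01:40 May 20, 2006.
The credit report is pulled: 01:40 May 20, 2006 + 20m = 02:00 May 20, 2006.
The appraisal is ordered: 02:00 May 20, 2006 + 35m = 02:35 May 20, 2006.
The appraisal report arrives: 02:35 May 20, 2006 + 7h35m = 10:10 May 20, 2006.
Underwriting issues conditional approval: 10:10 May 20, 2006 + 13h25m = 23:35 May 20, 2006.
Clear-to-close is issued: 23:35 May 20, 2006 + 14h25m = 14:00 May 21, 2006.
Closing takes place: 14:00 May 21, 2006 + 8h55m = 22:55 May 21, 2006.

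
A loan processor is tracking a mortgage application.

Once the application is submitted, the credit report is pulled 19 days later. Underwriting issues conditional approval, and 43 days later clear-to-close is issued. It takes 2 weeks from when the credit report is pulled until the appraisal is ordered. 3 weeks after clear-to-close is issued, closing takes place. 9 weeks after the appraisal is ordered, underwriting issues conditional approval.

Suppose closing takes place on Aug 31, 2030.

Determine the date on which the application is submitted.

Mar 24, 2030

Closing takes place: Aug 31, 2030.
Clear-to-close is issued: Aug 31, 2030 − 3 weeks = Aug 10, 2030.
Underwriting issues conditional approval: Aug 10, 2030 − 43 days = Jun 28, 2030.
The appraisal is ordered: Jun 28, 2030 − 9 weeks = Apr 26, 2030.
The credit report is pulled: Apr 26, 2030 − 2 weeks = Apr 12, 2030.
The application is submitted: Apr 12, 2030 − 19 days = Mar 24, 2030.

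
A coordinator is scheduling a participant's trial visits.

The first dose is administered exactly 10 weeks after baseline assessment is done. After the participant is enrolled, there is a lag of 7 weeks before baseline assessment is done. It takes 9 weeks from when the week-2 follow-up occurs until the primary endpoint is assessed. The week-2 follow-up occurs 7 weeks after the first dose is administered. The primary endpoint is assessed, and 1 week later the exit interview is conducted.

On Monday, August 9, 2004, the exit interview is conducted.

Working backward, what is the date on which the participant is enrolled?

Monday, December 15, 2003

The exit interview is conducted: Aug 9, 2004.
The primary endpoint is assessed: Aug 9, 2004 − 1 week = Aug 2, 2004.
The week-2 follow-up occurs: Aug 2, 2004 − 9 weeks = May 31, 2004.
The first dose is administered: May 31, 2004 − 7 weeks = Apr 12, 2004.
Baseline assessment is done: Apr 12, 2004 − 10 weeks = Feb 2, 2004.
The participant is enrolled: Feb 2, 2004 − 7 weeks = Dec 15, 2003.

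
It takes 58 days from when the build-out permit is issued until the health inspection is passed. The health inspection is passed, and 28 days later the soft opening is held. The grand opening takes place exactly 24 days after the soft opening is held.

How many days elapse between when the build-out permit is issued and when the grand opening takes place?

110 days

Causal path: the build-out permit is issued → the health inspection is passed → the soft opening is held → the grand opening takes place.
Total delay along the path: 58 + 28 + 24 = 110 days.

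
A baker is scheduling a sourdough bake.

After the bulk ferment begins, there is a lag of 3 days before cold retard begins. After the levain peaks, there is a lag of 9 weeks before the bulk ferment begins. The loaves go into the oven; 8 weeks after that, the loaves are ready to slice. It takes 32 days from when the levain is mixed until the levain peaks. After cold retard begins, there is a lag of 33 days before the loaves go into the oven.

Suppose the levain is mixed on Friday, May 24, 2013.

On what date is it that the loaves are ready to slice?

The levain is mixed: May 24, 2013.
The levain peaks: May 24, 2013 + 32 days = Jun 25, 2013.
The bulk ferment begins: Jun 25, 2013 + 9 weeks = Aug 27, 2013.
Cold retard begins: Aug 27, 2013 + 3 days = Aug 30, 2013.
The loaves go into the oven: Aug 30, 2013 + 33 days = Oct 2, 2013.
The loaves are ready to slice: Oct 2, 2013 + 8 weeks = Nov 27, 2013.

Wednesday, November 27, 2013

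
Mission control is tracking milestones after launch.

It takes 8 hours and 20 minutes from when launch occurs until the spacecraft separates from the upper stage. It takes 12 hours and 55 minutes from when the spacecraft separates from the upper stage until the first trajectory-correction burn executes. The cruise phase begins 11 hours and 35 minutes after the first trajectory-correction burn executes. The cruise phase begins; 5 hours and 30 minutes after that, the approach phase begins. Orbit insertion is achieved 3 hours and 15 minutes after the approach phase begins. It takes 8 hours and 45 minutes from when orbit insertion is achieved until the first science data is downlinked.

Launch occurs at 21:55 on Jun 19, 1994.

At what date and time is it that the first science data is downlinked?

00:15 on Jun 22, 1994

Launch occurs: 21:55 Jun 19, 1994.
The spacecraft separates from the upper stage: 21:55 Jun 19, 1994 + 8h20m = 06:15 Jun 20, 1994.
The first trajectory-correction burn executes: 06:15 Jun 20, 1994 + 12h55m = 19:10 Jun 20, 1994.
The cruise phase begins: 19:10 Jun 20, 1994 + 11h35m = 06:45 Jun 21, 1994.
The approach phase begins: 06:45 Jun 21, 1994 + 5h30m = 12:15 Jun 21, 1994.
Orbit insertion is achieved: 12:15 Jun 21, 1994 + 3h15m = 15:30 Jun 21, 1994.
The first science data is downlinked: 15:30 Jun 21, 1994 + 8h45m = 00:15 Jun 22, 1994.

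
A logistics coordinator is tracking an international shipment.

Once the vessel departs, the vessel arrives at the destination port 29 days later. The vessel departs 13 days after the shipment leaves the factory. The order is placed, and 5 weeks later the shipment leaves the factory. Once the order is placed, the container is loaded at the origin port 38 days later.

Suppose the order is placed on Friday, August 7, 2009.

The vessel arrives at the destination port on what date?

Friday, October 23, 2009

The order is placed: Aug 7, 2009.
The shipment leaves the factory: Aug 7, 2009 + 5 weeks = Sep 11, 2009.
The vessel departs: Sep 11, 2009 + 13 days = Sep 24, 2009.
The vessel arrives at the destination port: Sep 24, 2009 + 29 days = Oct 23, 2009.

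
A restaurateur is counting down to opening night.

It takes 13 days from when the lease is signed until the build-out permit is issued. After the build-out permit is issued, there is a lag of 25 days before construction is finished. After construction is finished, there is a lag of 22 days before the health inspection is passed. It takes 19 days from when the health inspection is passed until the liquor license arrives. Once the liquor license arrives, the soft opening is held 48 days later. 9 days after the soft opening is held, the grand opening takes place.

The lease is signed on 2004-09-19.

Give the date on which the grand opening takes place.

The lease is signed: Sep 19, 2004.
The build-out permit is issued: Sep 19, 2004 + 13 days = Oct 2, 2004.
Construction is finished: Oct 2, 2004 + 25 days = Oct 27, 2004.
The health inspection is passed: Oct 27, 2004 + 22 days = Nov 18, 2004.
The liquor license arrives: Nov 18, 2004 + 19 days = Dec 7, 2004.
The soft opening is held: Dec 7, 2004 + 48 days = Jan 24, 2005.
The grand opening takes place: Jan 24, 2005 + 9 days = Feb 2, 2005.

2005-02-02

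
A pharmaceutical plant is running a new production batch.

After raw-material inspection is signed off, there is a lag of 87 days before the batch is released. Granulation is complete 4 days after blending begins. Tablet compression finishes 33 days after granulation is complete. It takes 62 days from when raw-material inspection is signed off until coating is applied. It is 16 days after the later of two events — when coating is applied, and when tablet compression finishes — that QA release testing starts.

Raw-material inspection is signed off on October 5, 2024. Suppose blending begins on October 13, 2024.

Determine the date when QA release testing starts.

December 22, 2024

Raw-material inspection is signed off: Oct 5, 2024.
Coating is applied: Oct 5, 2024 + 62 days = Dec 6, 2024.
Blending begins: Oct 13, 2024.
Granulation is complete: Oct 13, 2024 + 4 days = Oct 17, 2024.
Tablet compression finishes: Oct 17, 2024 + 33 days = Nov 19, 2024.
Both prerequisites met — coating is applied (Dec 6, 2024), tablet compression finishes (Nov 19, 2024); the later is Dec 6, 2024.
QA release testing starts: Dec 6, 2024 + 16 days = Dec 22, 2024.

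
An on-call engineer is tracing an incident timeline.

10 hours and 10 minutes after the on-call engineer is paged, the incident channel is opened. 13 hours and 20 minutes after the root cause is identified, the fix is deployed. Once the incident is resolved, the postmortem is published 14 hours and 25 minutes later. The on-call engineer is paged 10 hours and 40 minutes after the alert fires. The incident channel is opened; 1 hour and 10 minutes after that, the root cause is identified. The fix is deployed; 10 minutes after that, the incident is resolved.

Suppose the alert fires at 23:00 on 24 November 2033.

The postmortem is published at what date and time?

00:55 on 27 November 2033

The alert fires: 23:00 Nov 24, 2033.
The on-call engineer is paged: 23:00 Nov 24, 2033 + 10h40m = 09:40 Nov 25, 2033.
The incident channel is opened: 09:40 Nov 25, 2033 + 10h10m = 19:50 Nov 25, 2033.
The root cause is identified: 19:50 Nov 25, 2033 + 1h10m = 21:00 Nov 25, 2033.
The fix is deployed: 21:00 Nov 25, 2033 + 13h20m = 10:20 Nov 26, 2033.
The incident is resolved: 10:20 Nov 26, 2033 + 10m = 10:30 Nov 26, 2033.
The postmortem is published: 10:30 Nov 26, 2033 + 14h25m = 00:55 Nov 27, 2033.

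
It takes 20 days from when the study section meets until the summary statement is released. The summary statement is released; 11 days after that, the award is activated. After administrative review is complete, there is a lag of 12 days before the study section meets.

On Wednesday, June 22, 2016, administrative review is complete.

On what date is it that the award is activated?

Administrative review is complete: Jun 22, 2016.
The study section meets: Jun 22, 2016 + 12 days = Jul 4, 2016.
The summary statement is released: Jul 4, 2016 + 20 days = Jul 24, 2016.
The award is activated: Jul 24, 2016 + 11 days = Aug 4, 2016.

Thursday, August 4, 2016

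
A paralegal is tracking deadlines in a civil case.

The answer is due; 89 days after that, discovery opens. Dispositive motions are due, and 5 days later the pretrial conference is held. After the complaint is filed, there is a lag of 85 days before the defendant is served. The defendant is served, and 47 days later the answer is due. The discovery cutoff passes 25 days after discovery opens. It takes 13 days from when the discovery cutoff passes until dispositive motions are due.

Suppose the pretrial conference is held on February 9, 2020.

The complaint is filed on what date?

The pretrial conference is held: Feb 9, 2020.
Dispositive motions are due: Feb 9, 2020 − 5 days = Feb 4, 2020.
The discovery cutoff passes: Feb 4, 2020 − 13 days = Jan 22, 2020.
Discovery opens: Jan 22, 2020 − 25 days = Dec 28, 2019.
The answer is due: Dec 28, 2019 − 89 days = Sep 30, 2019.
The defendant is served: Sep 30, 2019 − 47 days = Aug 14, 2019.
The complaint is filed: Aug 14, 2019 − 85 days = May 21, 2019.

May 21, 2019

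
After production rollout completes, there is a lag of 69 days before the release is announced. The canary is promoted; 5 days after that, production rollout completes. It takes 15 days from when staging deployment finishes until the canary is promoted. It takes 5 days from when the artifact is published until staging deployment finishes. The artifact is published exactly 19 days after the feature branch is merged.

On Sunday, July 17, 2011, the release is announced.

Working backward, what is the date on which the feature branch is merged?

The release is announced: Jul 17, 2011.
Production rollout completes: Jul 17, 2011 − 69 days = May 9, 2011.
The canary is promoted: May 9, 2011 − 5 days = May 4, 2011.
Staging deployment finishes: May 4, 2011 − 15 days = Apr 19, 2011.
The artifact is published: Apr 19, 2011 − 5 days = Apr 14, 2011.
The feature branch is merged: Apr 14, 2011 − 19 days = Mar 26, 2011.

Saturday, March 26, 2011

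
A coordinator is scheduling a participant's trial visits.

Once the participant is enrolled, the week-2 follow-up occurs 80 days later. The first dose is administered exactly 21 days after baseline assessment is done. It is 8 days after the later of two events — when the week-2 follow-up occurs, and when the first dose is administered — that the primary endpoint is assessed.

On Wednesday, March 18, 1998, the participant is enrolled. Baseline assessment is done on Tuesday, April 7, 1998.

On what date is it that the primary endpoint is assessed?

Sunday, June 14, 1998

The participant is enrolled: Mar 18, 1998.
The week-2 follow-up occurs: Mar 18, 1998 + 80 days = Jun 6, 1998.
Baseline assessment is done: Apr 7, 1998.
The first dose is administered: Apr 7, 1998 + 21 days = Apr 28, 1998.
Both prerequisites met — the week-2 follow-up occurs (Jun 6, 1998), the first dose is administered (Apr 28, 1998); the later is Jun 6, 1998.
The primary endpoint is assessed: Jun 6, 1998 + 8 days = Jun 14, 1998.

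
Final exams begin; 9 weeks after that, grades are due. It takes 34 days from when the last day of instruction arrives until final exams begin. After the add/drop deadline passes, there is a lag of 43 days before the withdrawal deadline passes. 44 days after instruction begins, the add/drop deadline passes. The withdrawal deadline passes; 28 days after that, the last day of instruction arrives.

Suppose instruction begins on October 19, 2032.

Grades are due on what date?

Instruction begins: Oct 19, 2032.
The add/drop deadline passes: Oct 19, 2032 + 44 days = Dec 2, 2032.
The withdrawal deadline passes: Dec 2, 2032 + 43 days = Jan 14, 2033.
The last day of instruction arrives: Jan 14, 2033 + 28 days = Feb 11, 2033.
Final exams begin: Feb 11, 2033 + 34 days = Mar 17, 2033.
Grades are due: Mar 17, 2033 + 9 weeks = May 19, 2033.

May 19, 2033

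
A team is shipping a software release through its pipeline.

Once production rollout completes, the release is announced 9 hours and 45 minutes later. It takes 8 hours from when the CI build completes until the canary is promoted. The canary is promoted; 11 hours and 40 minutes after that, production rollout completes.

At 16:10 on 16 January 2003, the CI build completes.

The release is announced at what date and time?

21:35 on 17 January 2003

The CI build completes: 16:10 Jan 16, 2003.
The canary is promoted: 16:10 Jan 16, 2003 + 8h = 00:10 Jan 17, 2003.
Production rollout completes: 00:10 Jan 17, 2003 + 11h40m = 11:50 Jan 17, 2003.
The release is announced: 11:50 Jan 17, 2003 + 9h45m = 21:35 Jan 17, 2003.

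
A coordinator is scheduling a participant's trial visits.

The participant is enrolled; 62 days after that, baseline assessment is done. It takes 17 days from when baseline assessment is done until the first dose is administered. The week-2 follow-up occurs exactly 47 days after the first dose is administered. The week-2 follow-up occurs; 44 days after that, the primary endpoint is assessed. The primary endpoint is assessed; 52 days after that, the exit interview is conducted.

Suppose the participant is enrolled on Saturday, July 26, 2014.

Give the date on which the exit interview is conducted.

Thursday, March 5, 2015

The participant is enrolled: Jul 26, 2014.
Baseline assessment is done: Jul 26, 2014 + 62 days = Sep 26, 2014.
The first dose is administered: Sep 26, 2014 + 17 days = Oct 13, 2014.
The week-2 follow-up occurs: Oct 13, 2014 + 47 days = Nov 29, 2014.
The primary endpoint is assessed: Nov 29, 2014 + 44 days = Jan 12, 2015.
The exit interview is conducted: Jan 12, 2015 + 52 days = Mar 5, 2015.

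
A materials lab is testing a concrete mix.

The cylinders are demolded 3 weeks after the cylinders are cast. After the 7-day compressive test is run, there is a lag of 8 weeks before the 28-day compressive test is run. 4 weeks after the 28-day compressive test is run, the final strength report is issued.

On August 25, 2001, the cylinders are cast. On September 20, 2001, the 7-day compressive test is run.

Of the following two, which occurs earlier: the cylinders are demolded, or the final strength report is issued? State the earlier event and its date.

The cylinders are cast: Aug 25, 2001.
The cylinders are demolded: Aug 25, 2001 + 3 weeks = Sep 15, 2001.
The 7-day compressive test is run: Sep 20, 2001.
The 28-day compressive test is run: Sep 20, 2001 + 8 weeks = Nov 15, 2001.
The final strength report is issued: Nov 15, 2001 + 4 weeks = Dec 13, 2001.
Comparing: the cylinders are demolded on Sep 15, 2001 vs the final strength report is issued on Dec 13, 2001. Earlier: the cylinders are demolded.

The cylinders are demolded — September 15, 2001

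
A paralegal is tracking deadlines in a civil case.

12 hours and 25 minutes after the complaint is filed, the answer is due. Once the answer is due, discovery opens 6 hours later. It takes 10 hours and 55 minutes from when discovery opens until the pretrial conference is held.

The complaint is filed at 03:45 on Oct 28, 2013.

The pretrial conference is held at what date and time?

09:05 on Oct 29, 2013

The complaint is filed: 03:45 Oct 28, 2013.
The answer is due: 03:45 Oct 28, 2013 + 12h25m = 16:10 Oct 28, 2013.
Discovery opens: 16:10 Oct 28, 2013 + 6h = 22:10 Oct 28, 2013.
The pretrial conference is held: 22:10 Oct 28, 2013 + 10h55m = 09:05 Oct 29, 2013.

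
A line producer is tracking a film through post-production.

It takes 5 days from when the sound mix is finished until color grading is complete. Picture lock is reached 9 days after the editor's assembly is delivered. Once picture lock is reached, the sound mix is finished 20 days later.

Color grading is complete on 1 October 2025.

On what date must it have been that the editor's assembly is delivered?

Color grading is complete: Oct 1, 2025.
The sound mix is finished: Oct 1, 2025 − 5 days = Sep 26, 2025.
Picture lock is reached: Sep 26, 2025 − 20 days = Sep 6, 2025.
The editor's assembly is delivered: Sep 6, 2025 − 9 days = Aug 28, 2025.

28 August 2025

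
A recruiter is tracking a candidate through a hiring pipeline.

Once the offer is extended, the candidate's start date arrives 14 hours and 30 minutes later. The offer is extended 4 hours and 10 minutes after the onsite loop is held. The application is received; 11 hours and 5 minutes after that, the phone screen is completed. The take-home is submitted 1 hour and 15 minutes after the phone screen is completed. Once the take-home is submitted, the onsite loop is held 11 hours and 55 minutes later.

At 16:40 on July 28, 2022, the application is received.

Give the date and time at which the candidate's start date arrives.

11:35 on July 30, 2022

The application is received: 16:40 Jul 28, 2022.
The phone screen is completed: 16:40 Jul 28, 2022 + 11h05m = 03:45 Jul 29, 2022.
The take-home is submitted: 03:45 Jul 29, 2022 + 1h15m = 05:00 Jul 29, 2022.
The onsite loop is held: 05:00 Jul 29, 2022 + 11h55m = 16:55 Jul 29, 2022.
The offer is extended: 16:55 Jul 29, 2022 + 4h10m = 21:05 Jul 29, 2022.
The candidate's start date arrives: 21:05 Jul 29, 2022 + 14h30m = 11:35 Jul 30, 2022.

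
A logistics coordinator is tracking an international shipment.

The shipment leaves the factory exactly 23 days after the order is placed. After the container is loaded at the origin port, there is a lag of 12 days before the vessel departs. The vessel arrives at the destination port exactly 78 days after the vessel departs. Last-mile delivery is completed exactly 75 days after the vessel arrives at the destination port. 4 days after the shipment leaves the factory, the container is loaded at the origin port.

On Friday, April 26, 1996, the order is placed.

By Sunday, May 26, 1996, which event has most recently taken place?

The container is loaded at the origin port

The order is placed: Apr 26, 1996.
The shipment leaves the factory: Apr 26, 1996 + 23 days = May 19, 1996.
The container is loaded at the origin port: May 19, 1996 + 4 days = May 23, 1996.
The vessel departs: May 23, 1996 + 12 days = Jun 4, 1996.
The vessel arrives at the destination port: Jun 4, 1996 + 78 days = Aug 21, 1996.
Last-mile delivery is completed: Aug 21, 1996 + 75 days = Nov 4, 1996.
May 26, 1996 falls between when the container is loaded at the origin port (May 23, 1996) and when the vessel departs (Jun 4, 1996).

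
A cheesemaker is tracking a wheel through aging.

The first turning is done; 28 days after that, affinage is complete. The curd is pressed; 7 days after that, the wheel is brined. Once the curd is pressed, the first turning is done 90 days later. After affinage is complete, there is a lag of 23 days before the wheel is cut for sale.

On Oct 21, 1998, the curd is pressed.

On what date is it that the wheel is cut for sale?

Mar 11, 1999

The curd is pressed: Oct 21, 1998.
The first turning is done: Oct 21, 1998 + 90 days = Jan 19, 1999.
Affinage is complete: Jan 19, 1999 + 28 days = Feb 16, 1999.
The wheel is cut for sale: Feb 16, 1999 + 23 days = Mar 11, 1999.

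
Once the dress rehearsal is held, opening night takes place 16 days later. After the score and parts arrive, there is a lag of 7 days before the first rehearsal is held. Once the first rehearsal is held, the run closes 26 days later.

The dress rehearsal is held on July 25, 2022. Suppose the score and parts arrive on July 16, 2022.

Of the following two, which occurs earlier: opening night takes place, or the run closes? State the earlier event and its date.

The dress rehearsal is held: Jul 25, 2022.
Opening night takes place: Jul 25, 2022 + 16 days = Aug 10, 2022.
The score and parts arrive: Jul 16, 2022.
The first rehearsal is held: Jul 16, 2022 + 7 days = Jul 23, 2022.
The run closes: Jul 23, 2022 + 26 days = Aug 18, 2022.
Comparing: opening night takes place on Aug 10, 2022 vs the run closes on Aug 18, 2022. Earlier: opening night takes place.

Opening night takes place — August 10, 2022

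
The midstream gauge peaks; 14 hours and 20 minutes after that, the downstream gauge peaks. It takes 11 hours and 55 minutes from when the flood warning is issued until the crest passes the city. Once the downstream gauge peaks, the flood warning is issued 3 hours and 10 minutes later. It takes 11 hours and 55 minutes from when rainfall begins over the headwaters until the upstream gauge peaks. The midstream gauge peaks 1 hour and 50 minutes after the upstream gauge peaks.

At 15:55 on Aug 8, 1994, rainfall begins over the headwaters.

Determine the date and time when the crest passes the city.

Rainfall begins over the headwaters: 15:55 Aug 8, 1994.
The upstream gauge peaks: 15:55 Aug 8, 1994 + 11h55m = 03:50 Aug 9, 1994.
The midstream gauge peaks: 03:50 Aug 9, 1994 + 1h50m = 05:40 Aug 9, 1994.
The downstream gauge peaks: 05:40 Aug 9, 1994 + 14h20m = 20:00 Aug 9, 1994.
The flood warning is issued: 20:00 Aug 9, 1994 + 3h10m = 23:10 Aug 9, 1994.
The crest passes the city: 23:10 Aug 9, 1994 + 11h55m = 11:05 Aug 10, 1994.

11:05 on Aug 10, 1994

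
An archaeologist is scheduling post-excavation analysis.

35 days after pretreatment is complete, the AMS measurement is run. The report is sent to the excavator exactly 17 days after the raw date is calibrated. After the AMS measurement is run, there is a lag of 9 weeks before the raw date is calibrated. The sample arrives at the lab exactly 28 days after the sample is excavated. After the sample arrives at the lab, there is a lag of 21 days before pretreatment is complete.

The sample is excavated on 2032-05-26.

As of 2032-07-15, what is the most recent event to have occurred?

The sample is excavated: May 26, 2032.
The sample arrives at the lab: May 26, 2032 + 28 days = Jun 23, 2032.
Pretreatment is complete: Jun 23, 2032 + 21 days = Jul 14, 2032.
The AMS measurement is run: Jul 14, 2032 + 35 days = Aug 18, 2032.
The raw date is calibrated: Aug 18, 2032 + 9 weeks = Oct 20, 2032.
The report is sent to the excavator: Oct 20, 2032 + 17 days = Nov 6, 2032.
Jul 15, 2032 falls between when pretreatment is complete (Jul 14, 2032) and when the AMS measurement is run (Aug 18, 2032).

Pretreatment is complete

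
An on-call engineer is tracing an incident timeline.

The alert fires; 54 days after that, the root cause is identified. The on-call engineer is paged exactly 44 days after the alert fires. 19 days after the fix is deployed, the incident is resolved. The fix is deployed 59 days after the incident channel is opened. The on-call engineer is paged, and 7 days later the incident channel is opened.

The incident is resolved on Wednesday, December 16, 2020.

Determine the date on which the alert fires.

The incident is resolved: Dec 16, 2020.
The fix is deployed: Dec 16, 2020 − 19 days = Nov 27, 2020.
The incident channel is opened: Nov 27, 2020 − 59 days = Sep 29, 2020.
The on-call engineer is paged: Sep 29, 2020 − 7 days = Sep 22, 2020.
The alert fires: Sep 22, 2020 − 44 days = Aug 9, 2020.

Sunday, August 9, 2020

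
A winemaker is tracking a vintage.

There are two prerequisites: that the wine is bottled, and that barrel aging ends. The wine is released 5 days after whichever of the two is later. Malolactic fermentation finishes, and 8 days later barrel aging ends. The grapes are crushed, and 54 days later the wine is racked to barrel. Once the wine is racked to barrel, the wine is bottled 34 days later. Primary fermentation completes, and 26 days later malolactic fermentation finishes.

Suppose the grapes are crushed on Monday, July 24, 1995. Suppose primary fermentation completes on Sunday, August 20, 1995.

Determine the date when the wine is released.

Wednesday, October 25, 1995

The grapes are crushed: Jul 24, 1995.
The wine is racked to barrel: Jul 24, 1995 + 54 days = Sep 16, 1995.
The wine is bottled: Sep 16, 1995 + 34 days = Oct 20, 1995.
Primary fermentation completes: Aug 20, 1995.
Malolactic fermentation finishes: Aug 20, 1995 + 26 days = Sep 15, 1995.
Barrel aging ends: Sep 15, 1995 + 8 days = Sep 23, 1995.
Both prerequisites met — the wine is bottled (Oct 20, 1995), barrel aging ends (Sep 23, 1995); the later is Oct 20, 1995.
The wine is released: Oct 20, 1995 + 5 days = Oct 25, 1995.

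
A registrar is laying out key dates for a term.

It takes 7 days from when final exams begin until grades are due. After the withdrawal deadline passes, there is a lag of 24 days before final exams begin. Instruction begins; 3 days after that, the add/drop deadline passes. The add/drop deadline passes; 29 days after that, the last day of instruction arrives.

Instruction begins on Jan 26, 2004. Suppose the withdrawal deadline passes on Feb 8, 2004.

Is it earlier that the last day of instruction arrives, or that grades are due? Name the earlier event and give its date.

The last day of instruction arrives — Feb 27, 2004

Instruction begins: Jan 26, 2004.
The add/drop deadline passes: Jan 26, 2004 + 3 days = Jan 29, 2004.
The last day of instruction arrives: Jan 29, 2004 + 29 days = Feb 27, 2004.
The withdrawal deadline passes: Feb 8, 2004.
Final exams begin: Feb 8, 2004 + 24 days = Mar 3, 2004.
Grades are due: Mar 3, 2004 + 7 days = Mar 10, 2004.
Comparing: the last day of instruction arrives on Feb 27, 2004 vs grades are due on Mar 10, 2004. Earlier: the last day of instruction arrives.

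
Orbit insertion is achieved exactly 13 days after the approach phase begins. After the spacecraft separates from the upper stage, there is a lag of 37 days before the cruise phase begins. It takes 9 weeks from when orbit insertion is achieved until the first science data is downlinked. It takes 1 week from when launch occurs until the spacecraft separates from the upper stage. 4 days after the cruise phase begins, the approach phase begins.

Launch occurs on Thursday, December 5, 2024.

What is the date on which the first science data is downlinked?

Launch occurs: Dec 5, 2024.
The spacecraft separates from the upper stage: Dec 5, 2024 + 1 week = Dec 12, 2024.
The cruise phase begins: Dec 12, 2024 + 37 days = Jan 18, 2025.
The approach phase begins: Jan 18, 2025 + 4 days = Jan 22, 2025.
Orbit insertion is achieved: Jan 22, 2025 + 13 days = Feb 4, 2025.
The first science data is downlinked: Feb 4, 2025 + 9 weeks = Apr 8, 2025.

Tuesday, April 8, 2025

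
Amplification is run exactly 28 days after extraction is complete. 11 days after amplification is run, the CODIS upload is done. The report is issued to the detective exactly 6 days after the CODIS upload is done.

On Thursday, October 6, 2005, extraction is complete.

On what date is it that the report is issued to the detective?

Extraction is complete: Oct 6, 2005.
Amplification is run: Oct 6, 2005 + 28 days = Nov 3, 2005.
The CODIS upload is done: Nov 3, 2005 + 11 days = Nov 14, 2005.
The report is issued to the detective: Nov 14, 2005 + 6 days = Nov 20, 2005.

Sunday, November 20, 2005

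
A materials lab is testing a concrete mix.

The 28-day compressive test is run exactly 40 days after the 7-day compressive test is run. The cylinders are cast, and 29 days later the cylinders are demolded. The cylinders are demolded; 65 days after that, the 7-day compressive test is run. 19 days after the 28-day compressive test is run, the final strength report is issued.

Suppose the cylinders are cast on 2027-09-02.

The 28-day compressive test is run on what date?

2028-01-14

The cylinders are cast: Sep 2, 2027.
The cylinders are demolded: Sep 2, 2027 + 29 days = Oct 1, 2027.
The 7-day compressive test is run: Oct 1, 2027 + 65 days = Dec 5, 2027.
The 28-day compressive test is run: Dec 5, 2027 + 40 days = Jan 14, 2028.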